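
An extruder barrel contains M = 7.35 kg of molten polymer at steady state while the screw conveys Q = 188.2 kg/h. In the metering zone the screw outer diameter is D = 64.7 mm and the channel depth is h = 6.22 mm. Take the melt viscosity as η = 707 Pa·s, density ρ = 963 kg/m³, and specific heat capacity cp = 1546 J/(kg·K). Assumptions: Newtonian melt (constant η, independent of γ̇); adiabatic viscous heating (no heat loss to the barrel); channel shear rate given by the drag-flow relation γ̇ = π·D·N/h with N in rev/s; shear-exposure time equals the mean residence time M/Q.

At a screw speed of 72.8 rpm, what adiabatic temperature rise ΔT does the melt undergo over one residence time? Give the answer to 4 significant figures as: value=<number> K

Throughput in SI: Q_s = 188.2 kg/h ÷ 3600 s/h = 0.0522778 kg/s
t_res = M / Q_s = 7.35 ÷ 0.0522778 = 140.595 s
Geometry in metres: D = 64.7 mm → 0.0647 m, h = 6.22 mm → 0.00622 m; screw speed N = 72.8 rpm = 1.21333 rev/s
γ̇ = π·D·N / h = π · 0.0647 · 1.21333 / 0.00622 = 39.6501 s⁻¹
ΔT = η·γ̇²·t_res/(ρ·cp) = [707 × 39.6501² × 140.595] / [963 × 1546] = 104.964 K

value=105.0 K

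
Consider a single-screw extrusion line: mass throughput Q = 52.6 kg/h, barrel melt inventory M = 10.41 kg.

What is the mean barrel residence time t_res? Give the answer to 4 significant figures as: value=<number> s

Convert throughput: Q = 52.6 kg/h = 52.6/3600 = 0.0146111 kg/s
Mean residence time: t_res = M/Q_s = 10.41 kg / 0.0146111 kg/s = 712.471 s

value=712.5 s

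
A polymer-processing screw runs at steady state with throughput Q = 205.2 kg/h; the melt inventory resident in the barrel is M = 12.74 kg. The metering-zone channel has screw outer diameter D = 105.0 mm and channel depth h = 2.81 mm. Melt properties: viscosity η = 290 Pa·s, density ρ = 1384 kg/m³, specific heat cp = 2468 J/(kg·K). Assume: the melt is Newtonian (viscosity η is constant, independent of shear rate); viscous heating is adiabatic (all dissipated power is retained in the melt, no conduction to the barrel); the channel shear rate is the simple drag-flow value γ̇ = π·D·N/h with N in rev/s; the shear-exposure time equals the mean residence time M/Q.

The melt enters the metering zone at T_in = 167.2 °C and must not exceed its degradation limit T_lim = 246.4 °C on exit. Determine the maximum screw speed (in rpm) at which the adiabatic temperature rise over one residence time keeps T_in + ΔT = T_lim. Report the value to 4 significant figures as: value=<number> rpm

value=33.02 rpm

Convert throughput: Q = 205.2 kg/h = 205.2/3600 = 0.057 kg/s
t_res = M / Q_s = 12.74 ÷ 0.057 = 223.509 s
D = 105.0 mm = 0.105 m;  h = 2.81 mm = 0.00281 m
ΔT_a = T_lim − T_in = 246.4 °C − 167.2 °C = 79.2 K
Invert ΔT = ηγ̇²t_res/(ρcp) for γ̇: γ̇_max² = ΔT_a ρ cp / (η t_res) = 79.2·1384·2468 / (290·223.509) = 4173.63 s⁻²
γ̇_max = √4173.63 = 64.6036 s⁻¹
N_max = γ̇_max h / (πD) = 64.6036·0.00281/(π·0.105) = 0.550331 rev/s → ×60 = 33.0199 rpm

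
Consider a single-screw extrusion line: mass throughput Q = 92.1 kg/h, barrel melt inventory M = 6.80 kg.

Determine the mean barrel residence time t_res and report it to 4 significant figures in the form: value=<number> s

Q_s = Q / 3600 = 92.1 / 3600 = 0.0255833 kg/s
t_res = M / Q_s = 6.80 ÷ 0.0255833 = 265.798 s

value=265.8 s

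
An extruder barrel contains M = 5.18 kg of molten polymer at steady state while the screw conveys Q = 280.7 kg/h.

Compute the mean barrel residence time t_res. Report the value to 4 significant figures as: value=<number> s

Convert throughput: Q = 280.7 kg/h = 280.7/3600 = 0.0779722 kg/s
t_res = M / Q_s = 5.18 / 0.0779722 = 66.4339 s

value=66.43 s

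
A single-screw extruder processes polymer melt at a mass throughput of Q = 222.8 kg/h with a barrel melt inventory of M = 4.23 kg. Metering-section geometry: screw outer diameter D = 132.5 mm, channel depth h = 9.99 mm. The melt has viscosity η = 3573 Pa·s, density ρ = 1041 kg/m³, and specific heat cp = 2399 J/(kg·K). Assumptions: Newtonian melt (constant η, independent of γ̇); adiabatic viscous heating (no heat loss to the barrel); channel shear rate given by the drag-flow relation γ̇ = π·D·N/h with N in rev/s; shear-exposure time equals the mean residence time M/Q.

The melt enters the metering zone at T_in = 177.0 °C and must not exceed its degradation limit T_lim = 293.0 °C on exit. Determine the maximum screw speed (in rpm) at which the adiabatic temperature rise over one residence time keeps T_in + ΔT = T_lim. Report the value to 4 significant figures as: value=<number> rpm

value=49.60 rpm

Convert throughput: Q = 222.8 kg/h = 222.8/3600 = 0.0618889 kg/s
t_res = M / Q_s = 4.23 / 0.0618889 = 68.3483 s
Geometry in SI: D = 132.5 mm → 0.1325 m, h = 9.99 mm → 0.00999 m
ΔT_a = T_lim − T_in = 293.0 − 177.0 = 116 K
γ̇_max² = ΔT_a·ρ·cp / (η·t_res) = [116 × 1041 × 2399] / [3573 × 68.3483] = 1186.26 s⁻²
γ̇_max = sqrt(1186.26) = 34.4421 s⁻¹
N_max = γ̇_max·h / (π·D) = 34.4421 · 0.00999 / (π · 0.1325) = 0.826588 rev/s = 49.5953 rpm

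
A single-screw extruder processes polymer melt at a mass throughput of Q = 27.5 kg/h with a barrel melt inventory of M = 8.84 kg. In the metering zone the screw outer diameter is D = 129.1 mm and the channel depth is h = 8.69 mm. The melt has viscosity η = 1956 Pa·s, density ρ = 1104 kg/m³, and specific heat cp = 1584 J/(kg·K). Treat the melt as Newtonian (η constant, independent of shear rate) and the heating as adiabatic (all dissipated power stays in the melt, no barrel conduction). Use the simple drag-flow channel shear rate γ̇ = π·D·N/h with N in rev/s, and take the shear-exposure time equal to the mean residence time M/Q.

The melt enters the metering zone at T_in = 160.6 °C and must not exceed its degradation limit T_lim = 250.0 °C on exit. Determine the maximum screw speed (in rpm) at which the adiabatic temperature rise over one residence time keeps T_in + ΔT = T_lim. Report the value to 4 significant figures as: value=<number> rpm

Q_s = Q / 3600 = 27.5 / 3600 = 0.00763889 kg/s
t_res = M / Q_s = 8.84 / 0.00763889 = 1157.24 s
D = 129.1 mm = 0.1291 m;  h = 8.69 mm = 0.00869 m
ΔT_a = T_lim − T_in = 250.0 − 160.6 = 89.4 K
γ̇_max² = ΔT_a·ρ·cp/(η·t_res) = 89.4·1104·1584/(1956·1157.24) = 69.067 s⁻²
γ̇_max = sqrt(69.067) = 8.31066 s⁻¹
Solve γ̇ = πDN/h for N: N_max = γ̇_max·h/(π·D) = 8.31066 × 0.00869 / (π × 0.1291) = 0.178065 rev/s = 10.6839 rpm

value=10.68 rpm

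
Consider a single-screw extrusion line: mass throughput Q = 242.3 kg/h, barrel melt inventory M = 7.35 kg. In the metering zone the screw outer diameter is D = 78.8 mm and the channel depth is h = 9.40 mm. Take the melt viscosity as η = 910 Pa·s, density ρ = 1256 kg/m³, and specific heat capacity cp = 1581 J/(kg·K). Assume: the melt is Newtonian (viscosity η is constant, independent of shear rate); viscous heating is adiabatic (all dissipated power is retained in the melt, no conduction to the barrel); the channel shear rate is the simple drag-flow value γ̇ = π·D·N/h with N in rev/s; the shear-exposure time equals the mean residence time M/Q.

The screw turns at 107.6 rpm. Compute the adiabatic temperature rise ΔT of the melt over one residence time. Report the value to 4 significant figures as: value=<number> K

value=111.6 K

Throughput in SI: Q_s = 242.3 kg/h ÷ 3600 s/h = 0.0673056 kg/s
t_res = M / Q_s = 7.35 / 0.0673056 = 109.203 s
Geometry in metres: D = 78.8 mm → 0.0788 m, h = 9.40 mm → 0.0094 m; screw speed N = 107.6 rpm = 1.79333 rev/s
Shear rate: γ̇ = πDN/h = π·0.0788·1.79333/0.0094 = 47.2291 s⁻¹
ΔT = η·γ̇²·t_res/(ρ·cp) = [910 × 47.2291² × 109.203] / [1256 × 1581] = 111.628 K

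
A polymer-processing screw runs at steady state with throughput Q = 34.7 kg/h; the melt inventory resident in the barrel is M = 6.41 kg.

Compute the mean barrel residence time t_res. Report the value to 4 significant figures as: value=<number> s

value=665.0 s

Q_s = Q / 3600 = 34.7 / 3600 = 0.00963889 kg/s
t_res = M / Q_s = 6.41 / 0.00963889 = 665.014 s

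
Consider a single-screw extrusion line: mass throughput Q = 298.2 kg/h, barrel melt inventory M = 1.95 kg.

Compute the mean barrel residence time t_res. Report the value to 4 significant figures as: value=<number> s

Convert throughput: Q = 298.2 kg/h = 298.2/3600 = 0.0828333 kg/s
t_res = M / Q_s = 1.95 / 0.0828333 = 23.5412 s

value=23.54 s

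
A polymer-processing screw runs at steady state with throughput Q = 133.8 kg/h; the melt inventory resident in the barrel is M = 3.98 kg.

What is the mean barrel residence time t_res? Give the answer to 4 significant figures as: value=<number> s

Convert throughput: Q = 133.8 kg/h = 133.8/3600 = 0.0371667 kg/s
t_res = M / Q_s = 3.98 ÷ 0.0371667 = 107.085 s

value=107.1 s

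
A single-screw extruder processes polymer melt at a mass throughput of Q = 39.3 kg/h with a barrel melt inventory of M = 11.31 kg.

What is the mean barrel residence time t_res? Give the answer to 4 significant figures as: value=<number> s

value=1036. s

Convert throughput: Q = 39.3 kg/h = 39.3/3600 = 0.0109167 kg/s
Mean residence time: t_res = M/Q_s = 11.31 kg / 0.0109167 kg/s = 1036.03 s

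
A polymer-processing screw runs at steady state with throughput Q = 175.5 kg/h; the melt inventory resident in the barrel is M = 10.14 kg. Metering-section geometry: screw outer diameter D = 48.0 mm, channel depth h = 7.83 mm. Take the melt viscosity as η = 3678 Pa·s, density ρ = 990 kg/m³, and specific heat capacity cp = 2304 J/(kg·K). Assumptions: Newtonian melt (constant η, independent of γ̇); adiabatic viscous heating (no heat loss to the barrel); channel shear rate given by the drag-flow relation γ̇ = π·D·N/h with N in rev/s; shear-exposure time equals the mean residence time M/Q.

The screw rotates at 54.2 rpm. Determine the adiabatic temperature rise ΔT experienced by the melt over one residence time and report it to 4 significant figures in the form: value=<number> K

value=101.5 K

Convert throughput: Q = 175.5 kg/h = 175.5/3600 = 0.04875 kg/s
t_res = M / Q_s = 10.14 ÷ 0.04875 = 208 s
Convert to SI: D = 0.048 m, h = 0.00783 m, N = 54.2/60 = 0.903333 rev/s
Shear rate: γ̇ = πDN/h = π·0.048·0.903333/0.00783 = 17.3971 s⁻¹
ΔT = η·γ̇²·t_res/(ρ·cp) = [3678 × 17.3971² × 208] / [990 × 2304] = 101.511 K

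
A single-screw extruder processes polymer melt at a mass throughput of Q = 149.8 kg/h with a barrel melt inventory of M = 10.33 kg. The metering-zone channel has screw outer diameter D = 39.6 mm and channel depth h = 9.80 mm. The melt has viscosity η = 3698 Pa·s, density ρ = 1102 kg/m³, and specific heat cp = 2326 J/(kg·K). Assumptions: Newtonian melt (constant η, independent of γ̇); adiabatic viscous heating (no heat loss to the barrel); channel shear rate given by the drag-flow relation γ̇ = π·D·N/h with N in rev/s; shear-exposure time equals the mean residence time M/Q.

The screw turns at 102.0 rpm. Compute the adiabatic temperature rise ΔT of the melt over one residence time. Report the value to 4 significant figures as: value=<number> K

value=166.8 K

Q_s = Q / 3600 = 149.8 / 3600 = 0.0416111 kg/s
Mean residence time: t_res = M/Q_s = 10.33 kg / 0.0416111 kg/s = 248.251 s
D = 39.6 mm = 0.0396 m;  h = 9.80 mm = 0.0098 m;  N = 102.0 rpm / 60 = 1.7 rev/s
γ̇ = π·D·N / h = π · 0.0396 · 1.7 / 0.0098 = 21.5808 s⁻¹
Adiabatic rise: ΔT = η γ̇² t_res / (ρ cp) = 3698·(21.5808)²·248.251 / (1102·2326) = 166.802 K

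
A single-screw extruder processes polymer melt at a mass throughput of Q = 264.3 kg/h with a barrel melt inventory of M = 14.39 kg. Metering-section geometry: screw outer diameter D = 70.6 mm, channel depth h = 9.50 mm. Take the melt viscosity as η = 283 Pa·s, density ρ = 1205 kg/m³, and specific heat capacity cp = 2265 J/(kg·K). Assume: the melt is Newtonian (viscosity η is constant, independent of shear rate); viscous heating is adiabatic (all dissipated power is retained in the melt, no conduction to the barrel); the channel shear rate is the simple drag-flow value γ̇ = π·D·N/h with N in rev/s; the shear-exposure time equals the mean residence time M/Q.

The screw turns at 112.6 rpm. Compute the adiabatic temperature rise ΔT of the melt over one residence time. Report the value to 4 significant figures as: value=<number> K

value=39.02 K

Throughput in SI: Q_s = 264.3 kg/h ÷ 3600 s/h = 0.0734167 kg/s
t_res = M / Q_s = 14.39 ÷ 0.0734167 = 196.005 s
D = 70.6 mm = 0.0706 m;  h = 9.50 mm = 0.0095 m;  N = 112.6 rpm / 60 = 1.87667 rev/s
Shear rate: γ̇ = πDN/h = π·0.0706·1.87667/0.0095 = 43.8145 s⁻¹
ΔT = η·γ̇²·t_res/(ρ·cp) = [283 × 43.8145² × 196.005] / [1205 × 2265] = 39.0152 K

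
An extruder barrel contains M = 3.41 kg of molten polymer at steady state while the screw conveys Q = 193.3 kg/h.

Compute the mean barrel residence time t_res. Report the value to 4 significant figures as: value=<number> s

Q_s = Q / 3600 = 193.3 / 3600 = 0.0536944 kg/s
Mean residence time: t_res = M/Q_s = 3.41 kg / 0.0536944 kg/s = 63.5075 s

value=63.51 s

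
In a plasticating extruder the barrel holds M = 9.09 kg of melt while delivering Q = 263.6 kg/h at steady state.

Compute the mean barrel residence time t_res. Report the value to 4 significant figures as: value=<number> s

Q_s = Q / 3600 = 263.6 / 3600 = 0.0732222 kg/s
t_res = M / Q_s = 9.09 ÷ 0.0732222 = 124.143 s

value=124.1 s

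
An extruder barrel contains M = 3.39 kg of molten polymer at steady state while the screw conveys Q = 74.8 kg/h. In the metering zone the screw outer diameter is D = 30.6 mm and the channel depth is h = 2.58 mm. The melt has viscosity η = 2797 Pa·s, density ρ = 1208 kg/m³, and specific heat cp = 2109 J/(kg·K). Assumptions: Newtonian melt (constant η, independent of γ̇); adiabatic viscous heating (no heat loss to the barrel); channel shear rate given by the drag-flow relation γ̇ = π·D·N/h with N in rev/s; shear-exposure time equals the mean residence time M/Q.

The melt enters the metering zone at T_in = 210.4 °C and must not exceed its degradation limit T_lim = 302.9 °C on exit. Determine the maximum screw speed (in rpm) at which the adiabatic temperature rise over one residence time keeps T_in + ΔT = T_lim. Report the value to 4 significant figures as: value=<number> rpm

Q_s = Q / 3600 = 74.8 / 3600 = 0.0207778 kg/s
t_res = M / Q_s = 3.39 / 0.0207778 = 163.155 s
D = 30.6 mm = 0.0306 m;  h = 2.58 mm = 0.00258 m
Allowable rise: ΔT_a = T_lim − T_in = 302.9 − 210.4 = 92.5 K
Invert ΔT = ηγ̇²t_res/(ρcp) for γ̇: γ̇_max² = ΔT_a ρ cp / (η t_res) = 92.5·1208·2109 / (2797·163.155) = 516.407 s⁻²
γ̇_max = √516.407 = 22.7246 s⁻¹
Solve γ̇ = πDN/h for N: N_max = γ̇_max·h/(π·D) = 22.7246 × 0.00258 / (π × 0.0306) = 0.60988 rev/s = 36.5928 rpm

value=36.59 rpm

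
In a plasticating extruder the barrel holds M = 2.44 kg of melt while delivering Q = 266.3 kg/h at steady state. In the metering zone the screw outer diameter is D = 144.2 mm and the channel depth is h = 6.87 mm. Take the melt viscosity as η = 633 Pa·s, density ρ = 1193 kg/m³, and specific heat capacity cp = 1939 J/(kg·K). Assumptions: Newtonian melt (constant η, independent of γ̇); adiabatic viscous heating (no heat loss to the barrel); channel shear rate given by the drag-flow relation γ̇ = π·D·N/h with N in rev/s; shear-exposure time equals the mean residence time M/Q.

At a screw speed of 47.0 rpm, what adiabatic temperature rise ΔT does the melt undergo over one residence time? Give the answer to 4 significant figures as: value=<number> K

value=24.08 K

Convert throughput: Q = 266.3 kg/h = 266.3/3600 = 0.0739722 kg/s
t_res = M / Q_s = 2.44 / 0.0739722 = 32.9854 s
Convert to SI: D = 0.1442 m, h = 0.00687 m, N = 47.0/60 = 0.783333 rev/s
γ̇ = π·D·N / h = π · 0.1442 · 0.783333 / 0.00687 = 51.6541 s⁻¹
ΔT = η·γ̇²·t_res / (ρ·cp) = 633 · (51.6541)² · 32.9854 / (1193 · 1939) = 24.0833 K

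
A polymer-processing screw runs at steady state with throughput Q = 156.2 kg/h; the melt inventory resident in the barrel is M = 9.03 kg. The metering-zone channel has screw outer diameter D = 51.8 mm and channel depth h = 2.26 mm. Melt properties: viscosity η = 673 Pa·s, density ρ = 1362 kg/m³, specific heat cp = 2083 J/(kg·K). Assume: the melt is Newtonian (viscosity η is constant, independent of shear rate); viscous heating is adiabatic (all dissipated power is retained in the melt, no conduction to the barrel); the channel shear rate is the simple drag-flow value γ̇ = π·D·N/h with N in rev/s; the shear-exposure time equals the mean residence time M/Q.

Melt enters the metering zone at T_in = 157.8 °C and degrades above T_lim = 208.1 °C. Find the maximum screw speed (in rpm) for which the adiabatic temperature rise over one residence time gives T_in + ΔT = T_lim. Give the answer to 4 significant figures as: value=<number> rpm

value=26.60 rpm

Convert throughput: Q = 156.2 kg/h = 156.2/3600 = 0.0433889 kg/s
Mean residence time: t_res = M/Q_s = 9.03 kg / 0.0433889 kg/s = 208.118 s
Geometry in SI: D = 51.8 mm → 0.0518 m, h = 2.26 mm → 0.00226 m
Allowable rise: ΔT_a = T_lim − T_in = 208.1 − 157.8 = 50.3 K
γ̇_max² = ΔT_a·ρ·cp/(η·t_res) = 50.3·1362·2083/(673·208.118) = 1018.85 s⁻²
γ̇_max = √1018.85 = 31.9194 s⁻¹
N_max = γ̇_max·h / (π·D) = 31.9194 · 0.00226 / (π · 0.0518) = 0.443286 rev/s = 26.5971 rpm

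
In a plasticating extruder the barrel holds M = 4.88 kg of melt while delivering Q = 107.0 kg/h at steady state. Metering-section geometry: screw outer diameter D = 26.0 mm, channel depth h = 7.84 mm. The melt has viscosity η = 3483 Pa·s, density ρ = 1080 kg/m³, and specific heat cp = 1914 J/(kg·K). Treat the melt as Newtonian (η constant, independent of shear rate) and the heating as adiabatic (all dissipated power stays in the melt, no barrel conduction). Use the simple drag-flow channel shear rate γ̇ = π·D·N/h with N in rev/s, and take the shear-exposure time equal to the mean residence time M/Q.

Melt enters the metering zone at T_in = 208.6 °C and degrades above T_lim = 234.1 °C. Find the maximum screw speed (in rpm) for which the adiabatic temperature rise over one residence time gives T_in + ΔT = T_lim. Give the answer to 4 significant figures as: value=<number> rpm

value=55.29 rpm

Throughput in SI: Q_s = 107.0 kg/h ÷ 3600 s/h = 0.0297222 kg/s
t_res = M / Q_s = 4.88 ÷ 0.0297222 = 164.187 s
Geometry in SI: D = 26.0 mm → 0.026 m, h = 7.84 mm → 0.00784 m
ΔT_a = T_lim − T_in = 234.1 °C − 208.6 °C = 25.5 K
γ̇_max² = ΔT_a·ρ·cp / (η·t_res) = [25.5 × 1080 × 1914] / [3483 × 164.187] = 92.1751 s⁻²
Take the square root: γ̇_max = √(92.1751) = 9.60079 s⁻¹
N_max = γ̇_max h / (πD) = 9.60079·0.00784/(π·0.026) = 0.921509 rev/s → ×60 = 55.2906 rpm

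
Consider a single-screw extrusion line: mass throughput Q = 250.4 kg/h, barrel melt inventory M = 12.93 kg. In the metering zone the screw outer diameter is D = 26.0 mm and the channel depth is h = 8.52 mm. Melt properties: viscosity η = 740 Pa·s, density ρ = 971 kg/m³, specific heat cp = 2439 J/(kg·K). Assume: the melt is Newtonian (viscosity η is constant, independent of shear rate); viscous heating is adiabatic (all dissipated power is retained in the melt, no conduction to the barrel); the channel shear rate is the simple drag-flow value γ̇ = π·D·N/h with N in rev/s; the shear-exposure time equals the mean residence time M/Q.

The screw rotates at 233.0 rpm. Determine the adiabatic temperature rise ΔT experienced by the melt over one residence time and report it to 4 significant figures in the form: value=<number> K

value=80.51 K

Convert throughput: Q = 250.4 kg/h = 250.4/3600 = 0.0695556 kg/s
t_res = M / Q_s = 12.93 / 0.0695556 = 185.895 s
Geometry in metres: D = 26.0 mm → 0.026 m, h = 8.52 mm → 0.00852 m; screw speed N = 233.0 rpm = 3.88333 rev/s
γ̇ = π D N / h = (π)(0.026)(3.88333) / 0.00852 = 37.2296 s⁻¹
Adiabatic rise: ΔT = η γ̇² t_res / (ρ cp) = 740·(37.2296)²·185.895 / (971·2439) = 80.5089 K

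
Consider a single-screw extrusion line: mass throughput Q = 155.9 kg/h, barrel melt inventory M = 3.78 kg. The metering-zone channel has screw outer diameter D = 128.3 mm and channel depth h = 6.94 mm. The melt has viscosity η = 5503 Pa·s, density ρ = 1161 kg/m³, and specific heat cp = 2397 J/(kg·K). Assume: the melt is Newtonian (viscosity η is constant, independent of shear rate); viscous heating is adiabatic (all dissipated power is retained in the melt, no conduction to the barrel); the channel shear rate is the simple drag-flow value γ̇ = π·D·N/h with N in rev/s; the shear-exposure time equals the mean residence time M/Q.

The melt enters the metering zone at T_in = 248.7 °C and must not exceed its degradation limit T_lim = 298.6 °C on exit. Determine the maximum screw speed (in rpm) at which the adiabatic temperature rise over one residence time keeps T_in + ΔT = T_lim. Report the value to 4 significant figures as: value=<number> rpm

Throughput in SI: Q_s = 155.9 kg/h ÷ 3600 s/h = 0.0433056 kg/s
t_res = M / Q_s = 3.78 ÷ 0.0433056 = 87.2867 s
Geometry in SI: D = 128.3 mm → 0.1283 m, h = 6.94 mm → 0.00694 m
Allowable rise: ΔT_a = T_lim − T_in = 298.6 − 248.7 = 49.9 K
γ̇_max² = ΔT_a·ρ·cp/(η·t_res) = 49.9·1161·2397/(5503·87.2867) = 289.103 s⁻²
γ̇_max = √289.103 = 17.003 s⁻¹
Solve γ̇ = πDN/h for N: N_max = γ̇_max·h/(π·D) = 17.003 × 0.00694 / (π × 0.1283) = 0.292758 rev/s = 17.5655 rpm

value=17.57 rpm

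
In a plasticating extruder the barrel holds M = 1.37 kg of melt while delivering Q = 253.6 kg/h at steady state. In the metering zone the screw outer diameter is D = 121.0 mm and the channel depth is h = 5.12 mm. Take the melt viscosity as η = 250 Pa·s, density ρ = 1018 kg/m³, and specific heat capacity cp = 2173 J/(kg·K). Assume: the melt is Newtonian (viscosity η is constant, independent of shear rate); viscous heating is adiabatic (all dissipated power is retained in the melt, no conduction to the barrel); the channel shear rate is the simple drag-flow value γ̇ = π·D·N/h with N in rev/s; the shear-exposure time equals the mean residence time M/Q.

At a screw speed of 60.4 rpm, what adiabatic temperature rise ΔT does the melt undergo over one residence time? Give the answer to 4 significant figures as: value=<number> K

Throughput in SI: Q_s = 253.6 kg/h ÷ 3600 s/h = 0.0704444 kg/s
t_res = M / Q_s = 1.37 ÷ 0.0704444 = 19.4479 s
D = 121.0 mm = 0.121 m;  h = 5.12 mm = 0.00512 m;  N = 60.4 rpm / 60 = 1.00667 rev/s
Shear rate: γ̇ = πDN/h = π·0.121·1.00667/0.00512 = 74.7396 s⁻¹
ΔT = η·γ̇²·t_res/(ρ·cp) = [250 × 74.7396² × 19.4479] / [1018 × 2173] = 12.2775 K

value=12.28 K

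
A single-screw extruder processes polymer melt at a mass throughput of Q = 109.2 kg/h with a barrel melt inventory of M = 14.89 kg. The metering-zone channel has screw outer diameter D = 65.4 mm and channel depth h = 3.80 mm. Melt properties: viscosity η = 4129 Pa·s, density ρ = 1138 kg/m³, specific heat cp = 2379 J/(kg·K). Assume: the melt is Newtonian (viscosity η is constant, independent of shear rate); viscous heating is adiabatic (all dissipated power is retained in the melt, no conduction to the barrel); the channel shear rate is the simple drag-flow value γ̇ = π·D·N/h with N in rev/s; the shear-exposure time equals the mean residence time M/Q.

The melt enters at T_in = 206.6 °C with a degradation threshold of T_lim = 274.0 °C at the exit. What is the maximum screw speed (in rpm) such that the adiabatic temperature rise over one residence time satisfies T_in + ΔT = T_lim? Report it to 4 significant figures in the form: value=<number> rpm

value=10.53 rpm

Q_s = Q / 3600 = 109.2 / 3600 = 0.0303333 kg/s
Mean residence time: t_res = M/Q_s = 14.89 kg / 0.0303333 kg/s = 490.879 s
D = 65.4 mm = 0.0654 m;  h = 3.80 mm = 0.0038 m
ΔT_a = T_lim − T_in = 274.0 − 206.6 = 67.4 K
γ̇_max² = ΔT_a·ρ·cp / (η·t_res) = [67.4 × 1138 × 2379] / [4129 × 490.879] = 90.0279 s⁻²
γ̇_max = sqrt(90.0279) = 9.4883 s⁻¹
N_max = γ̇_max h / (πD) = 9.4883·0.0038/(π·0.0654) = 0.175487 rev/s → ×60 = 10.5292 rpm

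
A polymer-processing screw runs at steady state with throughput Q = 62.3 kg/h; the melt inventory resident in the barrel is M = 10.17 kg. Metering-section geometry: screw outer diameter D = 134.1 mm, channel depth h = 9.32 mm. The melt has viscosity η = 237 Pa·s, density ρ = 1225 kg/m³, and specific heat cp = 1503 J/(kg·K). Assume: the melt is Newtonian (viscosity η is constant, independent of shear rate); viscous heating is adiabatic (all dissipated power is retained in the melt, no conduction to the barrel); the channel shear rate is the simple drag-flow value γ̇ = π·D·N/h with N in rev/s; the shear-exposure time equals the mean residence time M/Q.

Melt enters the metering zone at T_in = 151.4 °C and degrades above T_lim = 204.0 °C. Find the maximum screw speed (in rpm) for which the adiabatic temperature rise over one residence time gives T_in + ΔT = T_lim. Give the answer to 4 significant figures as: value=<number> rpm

value=35.00 rpm

Throughput in SI: Q_s = 62.3 kg/h ÷ 3600 s/h = 0.0173056 kg/s
Mean residence time: t_res = M/Q_s = 10.17 kg / 0.0173056 kg/s = 587.673 s
Convert to metres: D = 0.1341 m, h = 0.00932 m
ΔT_a = T_lim − T_in = 204.0 − 151.4 = 52.6 K
Invert ΔT = ηγ̇²t_res/(ρcp) for γ̇: γ̇_max² = ΔT_a ρ cp / (η t_res) = 52.6·1225·1503 / (237·587.673) = 695.34 s⁻²
Take the square root: γ̇_max = √(695.34) = 26.3693 s⁻¹
Solve γ̇ = πDN/h for N: N_max = γ̇_max·h/(π·D) = 26.3693 × 0.00932 / (π × 0.1341) = 0.583359 rev/s = 35.0015 rpm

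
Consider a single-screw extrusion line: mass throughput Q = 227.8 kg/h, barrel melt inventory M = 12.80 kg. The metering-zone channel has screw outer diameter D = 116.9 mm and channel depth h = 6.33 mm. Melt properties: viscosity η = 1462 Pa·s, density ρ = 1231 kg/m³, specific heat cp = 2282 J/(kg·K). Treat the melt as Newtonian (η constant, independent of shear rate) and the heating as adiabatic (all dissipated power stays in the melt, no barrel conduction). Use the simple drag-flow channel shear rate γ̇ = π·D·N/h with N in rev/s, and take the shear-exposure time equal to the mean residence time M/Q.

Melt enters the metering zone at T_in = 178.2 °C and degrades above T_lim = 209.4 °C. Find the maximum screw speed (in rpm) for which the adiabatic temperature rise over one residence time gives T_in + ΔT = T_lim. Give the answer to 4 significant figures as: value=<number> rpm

value=17.80 rpm

Throughput in SI: Q_s = 227.8 kg/h ÷ 3600 s/h = 0.0632778 kg/s
t_res = M / Q_s = 12.80 / 0.0632778 = 202.283 s
Geometry in SI: D = 116.9 mm → 0.1169 m, h = 6.33 mm → 0.00633 m
ΔT_a = T_lim − T_in = 209.4 °C − 178.2 °C = 31.2 K
Invert ΔT = ηγ̇²t_res/(ρcp) for γ̇: γ̇_max² = ΔT_a ρ cp / (η t_res) = 31.2·1231·2282 / (1462·202.283) = 296.362 s⁻²
γ̇_max = √296.362 = 17.2152 s⁻¹
N_max = γ̇_max·h / (π·D) = 17.2152 · 0.00633 / (π · 0.1169) = 0.296722 rev/s = 17.8033 rpm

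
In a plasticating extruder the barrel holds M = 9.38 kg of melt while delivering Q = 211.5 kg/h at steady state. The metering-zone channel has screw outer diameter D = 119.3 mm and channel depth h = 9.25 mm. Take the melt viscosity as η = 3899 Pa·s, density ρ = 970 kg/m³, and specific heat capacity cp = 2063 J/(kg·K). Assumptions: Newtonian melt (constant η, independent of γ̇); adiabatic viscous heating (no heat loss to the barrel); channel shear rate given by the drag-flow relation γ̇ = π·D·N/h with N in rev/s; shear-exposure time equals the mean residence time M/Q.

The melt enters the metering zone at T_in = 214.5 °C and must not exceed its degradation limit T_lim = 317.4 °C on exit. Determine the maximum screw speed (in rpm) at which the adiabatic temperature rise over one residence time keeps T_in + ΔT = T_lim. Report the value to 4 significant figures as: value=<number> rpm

Throughput in SI: Q_s = 211.5 kg/h ÷ 3600 s/h = 0.05875 kg/s
t_res = M / Q_s = 9.38 / 0.05875 = 159.66 s
Geometry in SI: D = 119.3 mm → 0.1193 m, h = 9.25 mm → 0.00925 m
ΔT_a = T_lim − T_in = 317.4 − 214.5 = 102.9 K
γ̇_max² = ΔT_a·ρ·cp/(η·t_res) = 102.9·970·2063/(3899·159.66) = 330.779 s⁻²
γ̇_max = sqrt(330.779) = 18.1873 s⁻¹
N_max = γ̇_max h / (πD) = 18.1873·0.00925/(π·0.1193) = 0.44887 rev/s → ×60 = 26.9322 rpm

value=26.93 rpm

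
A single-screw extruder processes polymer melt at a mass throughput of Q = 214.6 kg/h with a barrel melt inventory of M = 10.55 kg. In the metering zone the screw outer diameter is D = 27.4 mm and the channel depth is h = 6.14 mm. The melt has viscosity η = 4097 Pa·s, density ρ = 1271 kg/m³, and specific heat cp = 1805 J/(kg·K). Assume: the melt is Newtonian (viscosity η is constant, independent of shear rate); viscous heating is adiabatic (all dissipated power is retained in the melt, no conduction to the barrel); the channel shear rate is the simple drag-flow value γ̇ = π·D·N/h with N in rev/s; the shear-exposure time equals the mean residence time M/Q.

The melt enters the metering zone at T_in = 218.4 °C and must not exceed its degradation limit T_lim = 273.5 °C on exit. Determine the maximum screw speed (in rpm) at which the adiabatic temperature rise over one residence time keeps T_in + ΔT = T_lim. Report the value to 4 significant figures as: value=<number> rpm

value=56.51 rpm

Q_s = Q / 3600 = 214.6 / 3600 = 0.0596111 kg/s
Mean residence time: t_res = M/Q_s = 10.55 kg / 0.0596111 kg/s = 176.98 s
Convert to metres: D = 0.0274 m, h = 0.00614 m
ΔT_a = T_lim − T_in = 273.5 − 218.4 = 55.1 K
γ̇_max² = ΔT_a·ρ·cp/(η·t_res) = 55.1·1271·1805/(4097·176.98) = 174.334 s⁻²
γ̇_max = √174.334 = 13.2036 s⁻¹
Solve γ̇ = πDN/h for N: N_max = γ̇_max·h/(π·D) = 13.2036 × 0.00614 / (π × 0.0274) = 0.941802 rev/s = 56.5081 rpm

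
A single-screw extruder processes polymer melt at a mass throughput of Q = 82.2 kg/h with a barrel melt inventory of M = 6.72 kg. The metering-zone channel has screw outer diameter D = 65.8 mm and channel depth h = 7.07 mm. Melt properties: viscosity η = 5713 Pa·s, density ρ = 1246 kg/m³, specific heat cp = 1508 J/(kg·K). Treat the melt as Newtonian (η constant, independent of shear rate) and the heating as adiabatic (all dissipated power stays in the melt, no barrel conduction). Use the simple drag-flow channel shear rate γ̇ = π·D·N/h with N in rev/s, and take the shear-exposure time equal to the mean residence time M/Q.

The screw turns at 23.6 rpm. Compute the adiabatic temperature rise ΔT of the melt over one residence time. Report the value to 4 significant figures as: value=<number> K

Throughput in SI: Q_s = 82.2 kg/h ÷ 3600 s/h = 0.0228333 kg/s
t_res = M / Q_s = 6.72 ÷ 0.0228333 = 294.307 s
Convert to SI: D = 0.0658 m, h = 0.00707 m, N = 23.6/60 = 0.393333 rev/s
γ̇ = π·D·N / h = π · 0.0658 · 0.393333 / 0.00707 = 11.5005 s⁻¹
Adiabatic rise: ΔT = η γ̇² t_res / (ρ cp) = 5713·(11.5005)²·294.307 / (1246·1508) = 118.353 K

value=118.4 K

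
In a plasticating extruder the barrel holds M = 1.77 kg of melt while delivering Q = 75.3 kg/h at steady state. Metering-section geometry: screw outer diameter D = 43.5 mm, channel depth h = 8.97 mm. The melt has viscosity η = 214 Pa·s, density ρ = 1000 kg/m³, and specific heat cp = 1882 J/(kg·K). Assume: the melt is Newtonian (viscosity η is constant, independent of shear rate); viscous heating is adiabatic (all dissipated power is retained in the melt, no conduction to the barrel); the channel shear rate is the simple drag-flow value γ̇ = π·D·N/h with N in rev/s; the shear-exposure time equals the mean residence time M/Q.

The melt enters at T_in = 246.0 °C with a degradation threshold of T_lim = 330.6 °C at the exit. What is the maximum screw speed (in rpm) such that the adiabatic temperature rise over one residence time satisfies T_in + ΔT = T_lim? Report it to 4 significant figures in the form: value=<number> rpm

Throughput in SI: Q_s = 75.3 kg/h ÷ 3600 s/h = 0.0209167 kg/s
Mean residence time: t_res = M/Q_s = 1.77 kg / 0.0209167 kg/s = 84.6215 s
Convert to metres: D = 0.0435 m, h = 0.00897 m
Allowable rise: ΔT_a = T_lim − T_in = 330.6 − 246.0 = 84.6 K
γ̇_max² = ΔT_a·ρ·cp / (η·t_res) = [84.6 × 1000 × 1882] / [214 × 84.6215] = 8792.16 s⁻²
Take the square root: γ̇_max = √(8792.16) = 93.7665 s⁻¹
Solve γ̇ = πDN/h for N: N_max = γ̇_max·h/(π·D) = 93.7665 × 0.00897 / (π × 0.0435) = 6.15462 rev/s = 369.277 rpm

value=369.3 rpm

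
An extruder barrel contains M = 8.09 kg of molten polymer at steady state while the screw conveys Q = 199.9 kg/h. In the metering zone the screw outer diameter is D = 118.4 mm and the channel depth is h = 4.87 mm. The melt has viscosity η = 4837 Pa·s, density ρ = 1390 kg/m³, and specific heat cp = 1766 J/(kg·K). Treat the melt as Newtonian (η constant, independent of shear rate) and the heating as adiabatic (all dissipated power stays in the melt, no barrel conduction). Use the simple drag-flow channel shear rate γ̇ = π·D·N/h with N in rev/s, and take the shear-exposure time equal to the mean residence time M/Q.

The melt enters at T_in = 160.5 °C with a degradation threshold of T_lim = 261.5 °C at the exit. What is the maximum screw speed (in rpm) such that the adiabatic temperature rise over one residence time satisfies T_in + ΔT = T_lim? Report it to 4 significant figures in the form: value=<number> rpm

Convert throughput: Q = 199.9 kg/h = 199.9/3600 = 0.0555278 kg/s
t_res = M / Q_s = 8.09 ÷ 0.0555278 = 145.693 s
D = 118.4 mm = 0.1184 m;  h = 4.87 mm = 0.00487 m
ΔT_a = T_lim − T_in = 261.5 °C − 160.5 °C = 101 K
Invert ΔT = ηγ̇²t_res/(ρcp) for γ̇: γ̇_max² = ΔT_a ρ cp / (η t_res) = 101·1390·1766 / (4837·145.693) = 351.814 s⁻²
Take the square root: γ̇_max = √(351.814) = 18.7567 s⁻¹
N_max = γ̇_max·h / (π·D) = 18.7567 · 0.00487 / (π · 0.1184) = 0.245575 rev/s = 14.7345 rpm

value=14.73 rpm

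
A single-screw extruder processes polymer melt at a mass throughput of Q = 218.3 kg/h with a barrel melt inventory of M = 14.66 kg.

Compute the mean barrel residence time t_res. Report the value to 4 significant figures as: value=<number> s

Convert throughput: Q = 218.3 kg/h = 218.3/3600 = 0.0606389 kg/s
Mean residence time: t_res = M/Q_s = 14.66 kg / 0.0606389 kg/s = 241.759 s

value=241.8 s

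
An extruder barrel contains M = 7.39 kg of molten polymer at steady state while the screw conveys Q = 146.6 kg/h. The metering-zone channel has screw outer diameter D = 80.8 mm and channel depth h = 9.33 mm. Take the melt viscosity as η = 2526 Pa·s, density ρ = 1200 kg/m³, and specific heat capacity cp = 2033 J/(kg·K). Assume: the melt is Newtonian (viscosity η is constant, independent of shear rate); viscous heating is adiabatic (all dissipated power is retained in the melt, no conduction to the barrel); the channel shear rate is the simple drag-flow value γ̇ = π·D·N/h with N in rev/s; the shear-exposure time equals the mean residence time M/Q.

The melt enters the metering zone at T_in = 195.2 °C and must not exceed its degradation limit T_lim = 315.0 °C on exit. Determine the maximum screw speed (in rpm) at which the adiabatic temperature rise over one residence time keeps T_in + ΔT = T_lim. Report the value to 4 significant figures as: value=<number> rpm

value=55.68 rpm

Convert throughput: Q = 146.6 kg/h = 146.6/3600 = 0.0407222 kg/s
Mean residence time: t_res = M/Q_s = 7.39 kg / 0.0407222 kg/s = 181.473 s
Convert to metres: D = 0.0808 m, h = 0.00933 m
Allowable rise: ΔT_a = T_lim − T_in = 315.0 − 195.2 = 119.8 K
Invert ΔT = ηγ̇²t_res/(ρcp) for γ̇: γ̇_max² = ΔT_a ρ cp / (η t_res) = 119.8·1200·2033 / (2526·181.473) = 637.572 s⁻²
Take the square root: γ̇_max = √(637.572) = 25.2502 s⁻¹
N_max = γ̇_max h / (πD) = 25.2502·0.00933/(π·0.0808) = 0.928079 rev/s → ×60 = 55.6847 rpm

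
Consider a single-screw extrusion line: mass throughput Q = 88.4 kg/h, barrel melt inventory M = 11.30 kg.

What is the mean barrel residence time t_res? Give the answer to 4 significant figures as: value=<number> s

value=460.2 s

Throughput in SI: Q_s = 88.4 kg/h ÷ 3600 s/h = 0.0245556 kg/s
t_res = M / Q_s = 11.30 / 0.0245556 = 460.181 s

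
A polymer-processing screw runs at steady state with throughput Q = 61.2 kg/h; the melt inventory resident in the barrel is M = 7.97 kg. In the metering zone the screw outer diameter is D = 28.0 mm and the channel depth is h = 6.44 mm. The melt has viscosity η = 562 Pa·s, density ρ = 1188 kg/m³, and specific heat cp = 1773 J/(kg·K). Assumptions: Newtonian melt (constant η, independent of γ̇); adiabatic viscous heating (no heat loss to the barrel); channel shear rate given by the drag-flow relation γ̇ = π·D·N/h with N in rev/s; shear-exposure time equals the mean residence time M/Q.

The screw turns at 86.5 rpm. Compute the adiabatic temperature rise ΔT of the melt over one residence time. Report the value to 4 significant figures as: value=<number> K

value=48.51 K

Convert throughput: Q = 61.2 kg/h = 61.2/3600 = 0.017 kg/s
Mean residence time: t_res = M/Q_s = 7.97 kg / 0.017 kg/s = 468.824 s
D = 28.0 mm = 0.028 m;  h = 6.44 mm = 0.00644 m;  N = 86.5 rpm / 60 = 1.44167 rev/s
γ̇ = π·D·N / h = π · 0.028 · 1.44167 / 0.00644 = 19.6919 s⁻¹
ΔT = η·γ̇²·t_res / (ρ·cp) = 562 · (19.6919)² · 468.824 / (1188 · 1773) = 48.5059 K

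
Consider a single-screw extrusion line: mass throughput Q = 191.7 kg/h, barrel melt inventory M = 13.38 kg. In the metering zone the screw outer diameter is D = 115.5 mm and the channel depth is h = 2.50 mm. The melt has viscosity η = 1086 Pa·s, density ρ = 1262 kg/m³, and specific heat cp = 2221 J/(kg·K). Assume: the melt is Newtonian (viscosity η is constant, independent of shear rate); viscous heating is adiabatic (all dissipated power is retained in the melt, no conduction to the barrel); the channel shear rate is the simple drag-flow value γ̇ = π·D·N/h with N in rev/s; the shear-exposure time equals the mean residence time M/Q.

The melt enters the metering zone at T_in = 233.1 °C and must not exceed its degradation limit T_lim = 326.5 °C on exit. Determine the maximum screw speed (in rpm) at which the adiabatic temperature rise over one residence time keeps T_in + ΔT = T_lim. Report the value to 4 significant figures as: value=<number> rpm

value=12.80 rpm

Convert throughput: Q = 191.7 kg/h = 191.7/3600 = 0.05325 kg/s
t_res = M / Q_s = 13.38 ÷ 0.05325 = 251.268 s
D = 115.5 mm = 0.1155 m;  h = 2.50 mm = 0.0025 m
ΔT_a = T_lim − T_in = 326.5 − 233.1 = 93.4 K
γ̇_max² = ΔT_a·ρ·cp / (η·t_res) = [93.4 × 1262 × 2221] / [1086 × 251.268] = 959.375 s⁻²
Take the square root: γ̇_max = √(959.375) = 30.9738 s⁻¹
Solve γ̇ = πDN/h for N: N_max = γ̇_max·h/(π·D) = 30.9738 × 0.0025 / (π × 0.1155) = 0.213404 rev/s = 12.8042 rpm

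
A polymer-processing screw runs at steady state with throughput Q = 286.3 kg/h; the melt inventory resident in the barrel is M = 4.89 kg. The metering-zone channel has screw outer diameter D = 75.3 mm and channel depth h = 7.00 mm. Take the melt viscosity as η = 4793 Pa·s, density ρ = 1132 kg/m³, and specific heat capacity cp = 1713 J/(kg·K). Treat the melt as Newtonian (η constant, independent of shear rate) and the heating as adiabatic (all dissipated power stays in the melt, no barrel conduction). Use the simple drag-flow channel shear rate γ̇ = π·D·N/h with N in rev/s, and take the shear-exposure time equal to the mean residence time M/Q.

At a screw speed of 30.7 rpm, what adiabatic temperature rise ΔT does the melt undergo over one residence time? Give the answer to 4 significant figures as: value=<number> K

value=45.44 K

Throughput in SI: Q_s = 286.3 kg/h ÷ 3600 s/h = 0.0795278 kg/s
t_res = M / Q_s = 4.89 / 0.0795278 = 61.4879 s
D = 75.3 mm = 0.0753 m;  h = 7.00 mm = 0.007 m;  N = 30.7 rpm / 60 = 0.511667 rev/s
γ̇ = π·D·N / h = π · 0.0753 · 0.511667 / 0.007 = 17.2916 s⁻¹
Adiabatic rise: ΔT = η γ̇² t_res / (ρ cp) = 4793·(17.2916)²·61.4879 / (1132·1713) = 45.4424 K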